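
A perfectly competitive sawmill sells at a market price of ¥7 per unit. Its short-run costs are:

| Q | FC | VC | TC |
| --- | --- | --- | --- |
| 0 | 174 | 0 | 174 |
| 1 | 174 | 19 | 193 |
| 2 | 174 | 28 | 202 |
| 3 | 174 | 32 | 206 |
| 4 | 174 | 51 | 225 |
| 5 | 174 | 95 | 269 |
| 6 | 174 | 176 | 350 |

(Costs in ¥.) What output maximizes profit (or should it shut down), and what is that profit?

Q = 0 (shut down); profit = -¥174

Profit at each row (π = 7Q − TC): Q=0: -174; Q=1: -186; Q=2: -188; Q=3: -185; Q=4: -197; Q=5: -234; Q=6: -308.
Profit is highest at Q = 0. Equivalently, the lowest AVC in the table is 32/3 ≈ ¥10.67 at Q = 3, and P = ¥7 falls below it — price never covers variable cost, so the firm shuts down and loses only its fixed cost.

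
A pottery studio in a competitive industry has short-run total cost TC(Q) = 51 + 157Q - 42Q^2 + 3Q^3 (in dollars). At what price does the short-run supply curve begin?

Short-run supply begins at min AVC. From VC = 157Q - 42Q^2 + 3Q^3, AVC = 157 - 42Q + 3Q^2.
dAVC/dQ = -42 + 6Q = 0 gives Q = 7. min AVC = 157 - 42·7 + 3·7^2 = 10.
For P < $10 the firm produces nothing.

$10 per unit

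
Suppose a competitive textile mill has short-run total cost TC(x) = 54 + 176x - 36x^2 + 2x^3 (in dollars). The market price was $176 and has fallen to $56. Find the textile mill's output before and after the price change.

AVC = 176 - 36x + 2x^2, minimized at x = 9 where min AVC = $14. MC = 176 - 72x + 6x^2.
With P = $176 above the shutdown price, P = MC gives x = 12.
At P = $56 ≥ min AVC, set P = MC: x = 10. The firm stays open but cuts output.

Output falls from 12 to 10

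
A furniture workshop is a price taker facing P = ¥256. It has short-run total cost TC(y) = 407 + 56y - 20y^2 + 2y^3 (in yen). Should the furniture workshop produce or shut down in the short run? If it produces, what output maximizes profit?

Produce at y = 10

Variable cost is VC = 56y - 20y^2 + 2y^3, so AVC = VC/y = 56 - 20y + 2y^2 and MC = dTC/dy = 56 - 40y + 6y^2.
The AVC parabola has its vertex at y = 20/4 = 5, where AVC = 56 - 20·5 + 2·5^2 = ¥6.
P = ¥256 exceeds min AVC = ¥6, so the firm stays open.
P = MC gives -200 - 40y + 6y^2 = 0, with roots -10/3 and 10. Take the larger (rising MC): y* = 10.
Check: AVC at y = 10 is ¥56 ≤ P, so revenue covers variable cost.
Profit = P·y − TC = 256·10 − 967 = ¥1593.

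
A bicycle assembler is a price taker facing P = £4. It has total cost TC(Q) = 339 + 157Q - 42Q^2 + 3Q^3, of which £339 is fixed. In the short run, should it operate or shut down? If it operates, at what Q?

Shut down

Strip out fixed cost: VC = 157Q - 42Q^2 + 3Q^3. Then AVC = 157 - 42Q + 3Q^2 and MC = 157 - 84Q + 9Q^2.
AVC is minimized where dAVC/dQ = -42 + 6Q = 0, at Q = 7; min AVC = 157 - 42·7 + 3·7^2 = £10.
With P < min AVC (£4 < £10), every unit sold adds to the loss.
The firm minimizes its loss by shutting down and losing only its fixed cost of £339.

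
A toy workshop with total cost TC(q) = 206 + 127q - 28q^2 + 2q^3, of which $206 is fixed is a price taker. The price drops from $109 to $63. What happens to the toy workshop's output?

Output falls from 9 to 8

MC = 127 - 56q + 6q^2; the shutdown threshold is min AVC = $29 (at q = 7).
At P = $109 ≥ min AVC, set P = MC on the rising branch: q = 9.
At P = $63 ≥ min AVC, set P = MC: q = 8. The firm stays open but cuts output.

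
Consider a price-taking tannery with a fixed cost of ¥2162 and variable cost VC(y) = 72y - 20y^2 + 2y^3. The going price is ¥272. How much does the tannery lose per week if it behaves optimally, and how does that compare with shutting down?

Profit = -¥162 at y = 10

AVC = 72 - 20y + 2y^2; min AVC = ¥22 at y = 5. Since P = ¥272 ≥ min AVC, the firm produces.
MC = 72 - 40y + 6y^2. Setting P = MC and taking the root on the rising branch gives y* = 10.
TR = 272·10 = 2720. TC = 2162 + 720 = 2882. Profit = 2720 − 2882 = -¥162.
Shutting down would mean losing the fixed cost of ¥2162, so operating at a loss of ¥162 is better by ¥2000.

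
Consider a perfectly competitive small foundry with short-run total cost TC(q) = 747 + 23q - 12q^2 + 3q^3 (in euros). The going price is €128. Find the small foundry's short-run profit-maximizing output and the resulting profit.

Profit = -€297 at q = 5

AVC = 23 - 12q + 3q^2 has its minimum €11 at q = 2; price €128 clears that bar, so the firm operates.
MC = 23 - 24q + 9q^2. Setting P = MC and taking the root on the rising branch gives q* = 5.
TR = 128·5 = 640. TC = 747 + 190 = 937. Profit = 640 − 937 = -€297.
That loss of €297 beats the €747 the firm would lose by shutting down; producing recovers €450 of fixed cost.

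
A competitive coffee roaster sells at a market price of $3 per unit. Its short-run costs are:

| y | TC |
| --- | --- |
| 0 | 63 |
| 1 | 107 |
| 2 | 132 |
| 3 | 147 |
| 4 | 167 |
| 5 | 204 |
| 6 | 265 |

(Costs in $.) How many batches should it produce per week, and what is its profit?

Compute π = P·y − TC at each output: y=0: -63; y=1: -104; y=2: -126; y=3: -138; y=4: -155; y=5: -189; y=6: -247.
Profit is highest at y = 0. Equivalently, the lowest AVC in the table is 104/4 ≈ $26 at y = 4, and P = $3 falls below it — price never covers variable cost, so the firm shuts down and loses only its fixed cost.

y = 0 (shut down); profit = -$63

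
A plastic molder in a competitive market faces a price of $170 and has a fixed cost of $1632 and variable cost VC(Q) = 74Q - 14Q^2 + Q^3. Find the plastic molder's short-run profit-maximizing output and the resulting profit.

AVC = 74 - 14Q + Q^2; min AVC = $25 at Q = 7. Since P = $170 ≥ min AVC, the firm produces.
With MC = 74 - 28Q + 3Q^2, P = MC on the upward-sloping part at Q* = 12.
TR = 170·12 = 2040. TC = 1632 + 600 = 2232. Profit = 2040 − 2232 = -$192.
That loss of $192 beats the $1632 the firm would lose by shutting down; producing recovers $1440 of fixed cost.

Profit = -$192 at Q = 12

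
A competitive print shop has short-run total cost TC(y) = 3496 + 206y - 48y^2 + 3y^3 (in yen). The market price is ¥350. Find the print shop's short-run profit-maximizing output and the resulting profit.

AVC = 206 - 48y + 3y^2; min AVC = ¥14 at y = 8. Since P = ¥350 ≥ min AVC, the firm produces.
With MC = 206 - 96y + 9y^2, P = MC on the upward-sloping part at y* = 12.
TR = 350·12 = 4200. TC = 3496 + 744 = 4240. Profit = 4200 − 4240 = -¥40.
By producing, the firm covers all variable cost plus ¥3456 of fixed cost; shutting down would lose the full ¥3496.

Profit = -¥40 at y = 12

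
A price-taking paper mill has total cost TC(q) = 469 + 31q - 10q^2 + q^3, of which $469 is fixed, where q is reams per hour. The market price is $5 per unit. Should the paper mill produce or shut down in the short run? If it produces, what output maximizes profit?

Strip out fixed cost: VC = 31q - 10q^2 + q^3. Then AVC = 31 - 10q + q^2 and MC = 31 - 20q + 3q^2.
AVC hits its minimum where MC = AVC, at q = 5, giving min AVC = 31 - 10·5 + 5^2 = $6.
P = $5 lies below min AVC = $6; no output level covers variable cost.
The firm minimizes its loss by shutting down and losing only its fixed cost of $469.

Shut down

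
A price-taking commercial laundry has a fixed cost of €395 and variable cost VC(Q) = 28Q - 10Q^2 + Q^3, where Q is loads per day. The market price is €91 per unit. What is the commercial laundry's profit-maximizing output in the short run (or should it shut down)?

Variable cost is VC = 28Q - 10Q^2 + Q^3, so AVC = VC/Q = 28 - 10Q + Q^2 and MC = dTC/dQ = 28 - 20Q + 3Q^2.
The AVC parabola has its vertex at Q = 10/2 = 5, where AVC = 28 - 10·5 + 5^2 = €3.
P = €91 exceeds min AVC = €3, so the firm stays open.
Solving P = MC: -63 - 20Q + 3Q^2 = 0 ⇒ Q = -7/3 or 9. On the upward-sloping branch, Q* = 9.
Check: AVC at Q = 9 is €19 ≤ P, so revenue covers variable cost.
Profit = P·Q − TC = 91·9 − 566 = €253.

Produce at Q = 9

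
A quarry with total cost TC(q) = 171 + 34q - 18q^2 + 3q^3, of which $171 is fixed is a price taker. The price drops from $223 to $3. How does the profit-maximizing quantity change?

MC = 34 - 36q + 9q^2; the shutdown threshold is min AVC = $7 (at q = 3).
At P = $223 ≥ min AVC, set P = MC on the rising branch: q = 7.
At P = $3 < min AVC = $7, price no longer covers variable cost at any output, so the firm shuts down: q = 0.

Output falls from 7 to 0 (the firm shuts down)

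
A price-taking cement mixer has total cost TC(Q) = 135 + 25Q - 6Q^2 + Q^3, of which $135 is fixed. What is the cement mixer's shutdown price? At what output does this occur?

Short-run supply begins at min AVC. From VC = 25Q - 6Q^2 + Q^3, AVC = 25 - 6Q + Q^2.
At the minimum of AVC, MC = AVC. MC = 25 - 12Q + 3Q^2; setting MC = AVC gives 2Q^2 - 6Q = 0, so Q = 3. min AVC = 16.
So the shutdown price is $16.

$16 per unit, at Q = 3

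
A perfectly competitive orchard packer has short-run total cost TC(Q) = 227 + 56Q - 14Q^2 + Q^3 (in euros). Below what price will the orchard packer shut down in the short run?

Short-run supply begins at min AVC. From VC = 56Q - 14Q^2 + Q^3, AVC = 56 - 14Q + Q^2.
At the minimum of AVC, MC = AVC. MC = 56 - 28Q + 3Q^2; setting MC = AVC gives 2Q^2 - 14Q = 0, so Q = 7. min AVC = 7.
So the shutdown price is €7.

€7 per unit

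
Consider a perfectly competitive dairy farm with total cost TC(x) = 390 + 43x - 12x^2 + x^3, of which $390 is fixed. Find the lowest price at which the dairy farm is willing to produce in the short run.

$7 per unit

The firm shuts down when price falls below the minimum of average variable cost. AVC = VC/x = 43 - 12x + x^2.
At the minimum of AVC, MC = AVC. MC = 43 - 24x + 3x^2; setting MC = AVC gives 2x^2 - 12x = 0, so x = 6. min AVC = 7.
So the shutdown price is $7.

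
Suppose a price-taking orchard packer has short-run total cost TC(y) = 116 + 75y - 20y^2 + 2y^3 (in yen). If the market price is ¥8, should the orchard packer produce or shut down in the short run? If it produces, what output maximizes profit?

Shut down

Strip out fixed cost: VC = 75y - 20y^2 + 2y^3. Then AVC = 75 - 20y + 2y^2 and MC = 75 - 40y + 6y^2.
AVC is minimized where dAVC/dy = -20 + 4y = 0, at y = 5; min AVC = 75 - 20·5 + 2·5^2 = ¥25.
With P < min AVC (¥8 < ¥25), every unit sold adds to the loss.
The firm minimizes its loss by shutting down and losing only its fixed cost of ¥116.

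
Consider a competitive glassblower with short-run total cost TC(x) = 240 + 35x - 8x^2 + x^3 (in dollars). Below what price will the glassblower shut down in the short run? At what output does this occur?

The firm shuts down when price falls below the minimum of average variable cost. AVC = VC/x = 35 - 8x + x^2.
At the minimum of AVC, MC = AVC. MC = 35 - 16x + 3x^2; setting MC = AVC gives 2x^2 - 8x = 0, so x = 4. min AVC = 19.
The firm shuts down for any P below $19.

$19 per unit, at x = 4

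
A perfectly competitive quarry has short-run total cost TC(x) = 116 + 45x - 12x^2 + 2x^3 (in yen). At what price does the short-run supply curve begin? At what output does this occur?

The firm shuts down when price falls below the minimum of average variable cost. AVC = VC/x = 45 - 12x + 2x^2.
At the minimum of AVC, MC = AVC. MC = 45 - 24x + 6x^2; setting MC = AVC gives 4x^2 - 12x = 0, so x = 3. min AVC = 27.
The firm shuts down for any P below ¥27.

¥27 per unit, at x = 3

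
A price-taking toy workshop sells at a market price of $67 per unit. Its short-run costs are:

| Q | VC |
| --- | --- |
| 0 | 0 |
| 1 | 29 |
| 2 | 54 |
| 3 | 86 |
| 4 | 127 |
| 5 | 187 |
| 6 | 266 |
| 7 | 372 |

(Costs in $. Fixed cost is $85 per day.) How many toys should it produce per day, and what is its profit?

Q = 5; profit = $63

Compute π = P·Q − TC at each output: Q=0: -85; Q=1: -47; Q=2: -5; Q=3: 30; Q=4: 56; Q=5: 63; Q=6: 51; Q=7: 12.
Profit is maximized at Q = 5. AVC there is 187/5 = $37.40 ≤ P, so producing beats shutting down (which would give -$85).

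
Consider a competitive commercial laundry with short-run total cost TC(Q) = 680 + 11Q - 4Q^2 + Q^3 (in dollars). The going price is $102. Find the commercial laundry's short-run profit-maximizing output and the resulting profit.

Profit = -$190 at Q = 7

AVC = 11 - 4Q + Q^2; min AVC = $7 at Q = 2. Since P = $102 ≥ min AVC, the firm produces.
MC = 11 - 8Q + 3Q^2. Setting P = MC and taking the root on the rising branch gives Q* = 7.
TR = 102·7 = 714. TC = 680 + 224 = 904. Profit = 714 − 904 = -$190.
That loss of $190 beats the $680 the firm would lose by shutting down; producing recovers $490 of fixed cost.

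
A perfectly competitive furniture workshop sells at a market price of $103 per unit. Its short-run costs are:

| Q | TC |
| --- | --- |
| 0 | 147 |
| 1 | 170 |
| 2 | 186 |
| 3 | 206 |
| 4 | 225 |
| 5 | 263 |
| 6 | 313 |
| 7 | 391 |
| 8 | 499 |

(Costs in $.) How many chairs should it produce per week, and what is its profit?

Tabulate TR − TC: Q=0: -147; Q=1: -67; Q=2: 20; Q=3: 103; Q=4: 187; Q=5: 252; Q=6: 305; Q=7: 330; Q=8: 325.
Profit is maximized at Q = 7. AVC there is 244/7 = $34.86 ≤ P, so producing beats shutting down (which would give -$147).

Q = 7; profit = $330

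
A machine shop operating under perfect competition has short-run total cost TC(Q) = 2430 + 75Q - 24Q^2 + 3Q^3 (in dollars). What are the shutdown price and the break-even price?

Shutdown price = min AVC. AVC = 75 - 24Q + 3Q^2, with vertex at Q = 4 and minimum $27.
ATC = 2430/Q + 75 - 24Q + 3Q^2. Setting dATC/dQ = −2430/Q^2 − 24 + 6Q = 0 gives Q = 9 (since 6·9^3 − 24·9^2 = 2430).
min ATC = 2430/9 + 75 − 24·9 + 3·9^2 = $372. That is the break-even price.
Between these two prices the firm operates at a loss; above $372 it earns a profit.

Shutdown price = $27; break-even price = $372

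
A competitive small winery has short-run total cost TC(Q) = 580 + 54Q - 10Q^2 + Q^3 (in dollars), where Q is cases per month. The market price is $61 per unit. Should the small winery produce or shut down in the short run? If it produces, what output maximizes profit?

Variable cost is VC = 54Q - 10Q^2 + Q^3, so AVC = VC/Q = 54 - 10Q + Q^2 and MC = dTC/dQ = 54 - 20Q + 3Q^2.
AVC is minimized where dAVC/dQ = -10 + 2Q = 0, at Q = 5; min AVC = 54 - 10·5 + 5^2 = $29.
Since P = $61 ≥ min AVC = $29, price covers variable cost and the firm should produce.
P = MC gives -7 - 20Q + 3Q^2 = 0, with roots -1/3 and 7. Take the larger (rising MC): Q* = 7.
Check: AVC at Q = 7 is $33 ≤ P, so revenue covers variable cost.
Profit = P·Q − TC = 61·7 − 811 = -$384, a loss, but smaller than the $580 fixed cost the firm would lose by shutting down.

Produce at Q = 7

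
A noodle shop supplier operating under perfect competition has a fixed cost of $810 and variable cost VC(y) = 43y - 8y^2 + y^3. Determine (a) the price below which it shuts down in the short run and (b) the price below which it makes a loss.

Shutdown price = $27; break-even price = $142

Shutdown price = min AVC. AVC = 43 - 8y + y^2, with vertex at y = 4 and minimum $27.
ATC = 810/y + 43 - 8y + y^2. Setting dATC/dy = −810/y^2 − 8 + 2y = 0 gives y = 9 (since 2·9^3 − 8·9^2 = 810).
min ATC = 810/9 + 43 − 8·9 + 9^2 = $142. That is the break-even price.
For $27 ≤ P < $142 the firm produces at a loss; below $27 it shuts down.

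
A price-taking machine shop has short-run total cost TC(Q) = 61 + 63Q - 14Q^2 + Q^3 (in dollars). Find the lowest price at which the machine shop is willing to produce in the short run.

$14 per unit

The firm shuts down when price falls below the minimum of average variable cost. AVC = VC/Q = 63 - 14Q + Q^2.
dAVC/dQ = -14 + 2Q = 0 gives Q = 7. min AVC = 63 - 14·7 + 7^2 = 14.
For P < $14 the firm produces nothing.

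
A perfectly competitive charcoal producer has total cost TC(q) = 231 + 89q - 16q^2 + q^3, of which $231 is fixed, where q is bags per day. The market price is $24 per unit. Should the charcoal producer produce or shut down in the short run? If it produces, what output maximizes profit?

Variable cost is VC = 89q - 16q^2 + q^3, so AVC = VC/q = 89 - 16q + q^2 and MC = dTC/dq = 89 - 32q + 3q^2.
AVC is minimized where dAVC/dq = -16 + 2q = 0, at q = 8; min AVC = 89 - 16·8 + 8^2 = $25.
With P < min AVC ($24 < $25), every unit sold adds to the loss.
The firm minimizes its loss by shutting down and losing only its fixed cost of $231.

Shut down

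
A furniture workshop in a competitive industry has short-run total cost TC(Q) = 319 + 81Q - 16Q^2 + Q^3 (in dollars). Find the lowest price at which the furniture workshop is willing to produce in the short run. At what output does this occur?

The firm shuts down when price falls below the minimum of average variable cost. AVC = VC/Q = 81 - 16Q + Q^2.
dAVC/dQ = -16 + 2Q = 0 gives Q = 8. min AVC = 81 - 16·8 + 8^2 = 17.
The firm shuts down for any P below $17.

$17 per unit, at Q = 8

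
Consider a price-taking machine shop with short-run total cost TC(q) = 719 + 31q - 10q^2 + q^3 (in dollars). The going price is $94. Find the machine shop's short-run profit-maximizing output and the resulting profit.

AVC = 31 - 10q + q^2 has its minimum $6 at q = 5; price $94 clears that bar, so the firm operates.
MC = 31 - 20q + 3q^2. Setting P = MC and taking the root on the rising branch gives q* = 9.
TR = 94·9 = 846. TC = 719 + 198 = 917. Profit = 846 − 917 = -$71.
By producing, the firm covers all variable cost plus $648 of fixed cost; shutting down would lose the full $719.

Profit = -$71 at q = 9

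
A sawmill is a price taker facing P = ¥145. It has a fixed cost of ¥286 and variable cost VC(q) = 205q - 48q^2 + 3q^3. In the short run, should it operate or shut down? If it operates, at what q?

Variable cost is VC = 205q - 48q^2 + 3q^3, so AVC = VC/q = 205 - 48q + 3q^2 and MC = dTC/dq = 205 - 96q + 9q^2.
AVC hits its minimum where MC = AVC, at q = 8, giving min AVC = 205 - 48·8 + 3·8^2 = ¥13.
P = ¥145 exceeds min AVC = ¥13, so the firm stays open.
P = MC gives 60 - 96q + 9q^2 = 0, with roots 2/3 and 10. Take the larger (rising MC): q* = 10.
Check: AVC at q = 10 is ¥25 ≤ P, so revenue covers variable cost.
Profit = P·q − TC = 145·10 − 536 = ¥914.

Produce at q = 10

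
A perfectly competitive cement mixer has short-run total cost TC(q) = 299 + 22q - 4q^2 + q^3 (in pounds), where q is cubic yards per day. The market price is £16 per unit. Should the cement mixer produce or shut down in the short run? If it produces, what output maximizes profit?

Strip out fixed cost: VC = 22q - 4q^2 + q^3. Then AVC = 22 - 4q + q^2 and MC = 22 - 8q + 3q^2.
The AVC parabola has its vertex at q = 4/2 = 2, where AVC = 22 - 4·2 + 2^2 = £18.
P = £16 lies below min AVC = £18; no output level covers variable cost.
Best response: produce nothing and absorb the £299 fixed cost.

Shut down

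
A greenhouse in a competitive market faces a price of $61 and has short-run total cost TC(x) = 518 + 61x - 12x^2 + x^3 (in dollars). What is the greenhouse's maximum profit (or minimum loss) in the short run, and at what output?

AVC = 61 - 12x + x^2 has its minimum $25 at x = 6; price $61 clears that bar, so the firm operates.
MC = 61 - 24x + 3x^2. Setting P = MC and taking the root on the rising branch gives x* = 8.
TR = 61·8 = 488. TC = 518 + 232 = 750. Profit = 488 − 750 = -$262.
That loss of $262 beats the $518 the firm would lose by shutting down; producing recovers $256 of fixed cost.

Profit = -$262 at x = 8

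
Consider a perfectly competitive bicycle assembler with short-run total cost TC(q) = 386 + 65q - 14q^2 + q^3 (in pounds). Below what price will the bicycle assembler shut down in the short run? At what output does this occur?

The firm shuts down when price falls below the minimum of average variable cost. AVC = VC/q = 65 - 14q + q^2.
dAVC/dq = -14 + 2q = 0 gives q = 7. min AVC = 65 - 14·7 + 7^2 = 16.
For P < £16 the firm produces nothing.

£16 per unit, at q = 7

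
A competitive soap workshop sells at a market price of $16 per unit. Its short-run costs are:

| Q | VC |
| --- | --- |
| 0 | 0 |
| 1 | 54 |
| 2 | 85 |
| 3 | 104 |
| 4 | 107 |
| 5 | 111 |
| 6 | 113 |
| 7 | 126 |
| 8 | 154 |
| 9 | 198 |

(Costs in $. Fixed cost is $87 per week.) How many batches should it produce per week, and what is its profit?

Compute π = P·Q − TC at each output: Q=0: -87; Q=1: -125; Q=2: -140; Q=3: -143; Q=4: -130; Q=5: -118; Q=6: -104; Q=7: -101; Q=8: -113; Q=9: -141.
Profit is highest at Q = 0. Equivalently, the lowest AVC in the table is 126/7 ≈ $18 at Q = 7, and P = $16 falls below it — price never covers variable cost, so the firm shuts down and loses only its fixed cost.

Q = 0 (shut down); profit = -$87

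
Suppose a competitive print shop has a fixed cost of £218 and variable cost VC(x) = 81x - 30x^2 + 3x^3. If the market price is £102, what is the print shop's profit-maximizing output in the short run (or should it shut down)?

Variable cost is VC = 81x - 30x^2 + 3x^3, so AVC = VC/x = 81 - 30x + 3x^2 and MC = dTC/dx = 81 - 60x + 9x^2.
AVC hits its minimum where MC = AVC, at x = 5, giving min AVC = 81 - 30·5 + 3·5^2 = £6.
Since P = £102 ≥ min AVC = £6, price covers variable cost and the firm should produce.
Solving P = MC: -21 - 60x + 9x^2 = 0 ⇒ x = -1/3 or 7. On the upward-sloping branch, x* = 7.
Check: AVC at x = 7 is £18 ≤ P, so revenue covers variable cost.
Profit = P·x − TC = 102·7 − 344 = £370.

Produce at x = 7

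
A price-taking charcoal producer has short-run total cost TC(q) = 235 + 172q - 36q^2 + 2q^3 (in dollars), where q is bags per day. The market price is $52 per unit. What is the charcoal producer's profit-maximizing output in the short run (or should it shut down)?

From TC, MC = TC'(q) = 172 - 72q + 6q^2 and AVC = VC/q = 172 - 36q + 2q^2.
AVC hits its minimum where MC = AVC, at q = 9, giving min AVC = 172 - 36·9 + 2·9^2 = $10.
Since P = $52 ≥ min AVC = $10, price covers variable cost and the firm should produce.
Set P = MC: 52 = 172 - 72q + 6q^2 → 120 - 72q + 6q^2 = 0. The roots are q = 2 and q = 10; the profit-maximizing output is on the rising part of MC, so q* = 10.
Check: AVC at q = 10 is $12 ≤ P, so revenue covers variable cost.
Profit = P·q − TC = 52·10 − 355 = $165.

Produce at q = 10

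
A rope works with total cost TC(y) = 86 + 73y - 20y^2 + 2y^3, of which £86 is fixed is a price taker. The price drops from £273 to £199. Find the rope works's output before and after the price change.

MC = 73 - 40y + 6y^2; the shutdown threshold is min AVC = £23 (at y = 5).
With P = £273 above the shutdown price, P = MC gives y = 10.
At P = £199 ≥ min AVC, set P = MC: y = 9. The firm stays open but cuts output.

Output falls from 10 to 9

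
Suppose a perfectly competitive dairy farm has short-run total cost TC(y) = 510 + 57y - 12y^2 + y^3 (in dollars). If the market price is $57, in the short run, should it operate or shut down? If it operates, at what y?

From TC, MC = TC'(y) = 57 - 24y + 3y^2 and AVC = VC/y = 57 - 12y + y^2.
AVC is minimized where dAVC/dy = -12 + 2y = 0, at y = 6; min AVC = 57 - 12·6 + 6^2 = $21.
P = $57 exceeds min AVC = $21, so the firm stays open.
P = MC gives -24y + 3y^2 = 0, with roots 0 and 8. Take the larger (rising MC): y* = 8.
Check: AVC at y = 8 is $25 ≤ P, so revenue covers variable cost.
Profit = P·y − TC = 57·8 − 710 = -$254, a loss, but smaller than the $510 fixed cost the firm would lose by shutting down.

Produce at y = 8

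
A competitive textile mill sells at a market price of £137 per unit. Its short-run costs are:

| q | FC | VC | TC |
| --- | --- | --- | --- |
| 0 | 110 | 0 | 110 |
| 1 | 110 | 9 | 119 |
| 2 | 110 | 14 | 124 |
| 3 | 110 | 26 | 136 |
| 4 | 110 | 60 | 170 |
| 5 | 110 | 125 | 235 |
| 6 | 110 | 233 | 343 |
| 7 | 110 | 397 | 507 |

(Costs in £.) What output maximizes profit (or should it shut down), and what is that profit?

Tabulate TR − TC: q=0: -110; q=1: 18; q=2: 150; q=3: 275; q=4: 378; q=5: 450; q=6: 479; q=7: 452.
Profit is maximized at q = 6. AVC there is 233/6 = £38.83 ≤ P, so producing beats shutting down (which would give -£110).

q = 6; profit = £479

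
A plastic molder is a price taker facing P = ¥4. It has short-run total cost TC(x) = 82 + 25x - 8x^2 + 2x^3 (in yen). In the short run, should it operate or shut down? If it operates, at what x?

From TC, MC = TC'(x) = 25 - 16x + 6x^2 and AVC = VC/x = 25 - 8x + 2x^2.
AVC is minimized where dAVC/dx = -8 + 4x = 0, at x = 2; min AVC = 25 - 8·2 + 2·2^2 = ¥17.
P = ¥4 lies below min AVC = ¥17; no output level covers variable cost.
The firm minimizes its loss by shutting down and losing only its fixed cost of ¥82.

Shut down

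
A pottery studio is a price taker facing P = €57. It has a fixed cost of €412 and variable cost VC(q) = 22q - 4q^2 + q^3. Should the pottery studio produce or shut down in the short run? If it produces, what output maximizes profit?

From TC, MC = TC'(q) = 22 - 8q + 3q^2 and AVC = VC/q = 22 - 4q + q^2.
AVC is minimized where dAVC/dq = -4 + 2q = 0, at q = 2; min AVC = 22 - 4·2 + 2^2 = €18.
P = €57 exceeds min AVC = €18, so the firm stays open.
Solving P = MC: -35 - 8q + 3q^2 = 0 ⇒ q = -7/3 or 5. On the upward-sloping branch, q* = 5.
Check: AVC at q = 5 is €27 ≤ P, so revenue covers variable cost.
Profit = P·q − TC = 57·5 − 547 = -€262, a loss, but smaller than the €412 fixed cost the firm would lose by shutting down.

Produce at q = 5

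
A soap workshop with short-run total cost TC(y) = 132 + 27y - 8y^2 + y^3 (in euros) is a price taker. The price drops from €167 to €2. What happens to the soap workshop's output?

AVC = 27 - 8y + y^2, minimized at y = 4 where min AVC = €11. MC = 27 - 16y + 3y^2.
At P = €167 ≥ min AVC, set P = MC on the rising branch: y = 10.
At P = €2 < min AVC = €11, price no longer covers variable cost at any output, so the firm shuts down: y = 0.

Output falls from 10 to 0 (the firm shuts down)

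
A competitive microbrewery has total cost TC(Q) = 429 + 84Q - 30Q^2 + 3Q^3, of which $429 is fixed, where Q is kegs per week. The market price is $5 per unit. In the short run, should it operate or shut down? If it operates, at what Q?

Variable cost is VC = 84Q - 30Q^2 + 3Q^3, so AVC = VC/Q = 84 - 30Q + 3Q^2 and MC = dTC/dQ = 84 - 60Q + 9Q^2.
AVC is minimized where dAVC/dQ = -30 + 6Q = 0, at Q = 5; min AVC = 84 - 30·5 + 3·5^2 = $9.
Since P = $5 < min AVC = $9, price fails to cover variable cost at any output.
Shutting down limits the loss to fixed cost, $429.

Shut down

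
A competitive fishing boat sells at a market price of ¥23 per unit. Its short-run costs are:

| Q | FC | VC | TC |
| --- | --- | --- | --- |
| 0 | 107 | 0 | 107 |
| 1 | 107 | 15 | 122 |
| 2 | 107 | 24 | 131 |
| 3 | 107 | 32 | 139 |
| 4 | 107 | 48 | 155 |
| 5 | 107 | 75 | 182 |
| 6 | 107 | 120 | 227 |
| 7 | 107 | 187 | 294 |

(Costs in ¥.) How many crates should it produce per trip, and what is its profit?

Q = 4; profit = -¥63

Compute π = P·Q − TC at each output: Q=0: -107; Q=1: -99; Q=2: -85; Q=3: -70; Q=4: -63; Q=5: -67; Q=6: -89; Q=7: -133.
Profit is maximized at Q = 4. AVC there is 48/4 = ¥12 ≤ P, so producing beats shutting down (which would give -¥107).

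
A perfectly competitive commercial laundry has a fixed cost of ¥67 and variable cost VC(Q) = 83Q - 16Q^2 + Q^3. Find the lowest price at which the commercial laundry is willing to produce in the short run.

The firm shuts down when price falls below the minimum of average variable cost. AVC = VC/Q = 83 - 16Q + Q^2.
At the minimum of AVC, MC = AVC. MC = 83 - 32Q + 3Q^2; setting MC = AVC gives 2Q^2 - 16Q = 0, so Q = 8. min AVC = 19.
So the shutdown price is ¥19.

¥19 per unit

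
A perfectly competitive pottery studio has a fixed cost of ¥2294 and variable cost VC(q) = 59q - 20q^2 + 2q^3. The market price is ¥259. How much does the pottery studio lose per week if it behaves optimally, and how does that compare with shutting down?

AVC = 59 - 20q + 2q^2; min AVC = ¥9 at q = 5. Since P = ¥259 ≥ min AVC, the firm produces.
With MC = 59 - 40q + 6q^2, P = MC on the upward-sloping part at q* = 10.
TR = 259·10 = 2590. TC = 2294 + 590 = 2884. Profit = 2590 − 2884 = -¥294.
Shutting down would mean losing the fixed cost of ¥2294, so operating at a loss of ¥294 is better by ¥2000.

Profit = -¥294 at q = 10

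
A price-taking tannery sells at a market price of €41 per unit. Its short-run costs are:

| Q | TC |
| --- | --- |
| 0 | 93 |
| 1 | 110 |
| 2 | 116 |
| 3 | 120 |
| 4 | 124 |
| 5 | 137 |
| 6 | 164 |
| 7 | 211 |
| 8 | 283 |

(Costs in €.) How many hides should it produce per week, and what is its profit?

Tabulate TR − TC: Q=0: -93; Q=1: -69; Q=2: -34; Q=3: 3; Q=4: 40; Q=5: 68; Q=6: 82; Q=7: 76; Q=8: 45.
Profit is maximized at Q = 6. AVC there is 71/6 = €11.83 ≤ P, so producing beats shutting down (which would give -€93).

Q = 6; profit = €82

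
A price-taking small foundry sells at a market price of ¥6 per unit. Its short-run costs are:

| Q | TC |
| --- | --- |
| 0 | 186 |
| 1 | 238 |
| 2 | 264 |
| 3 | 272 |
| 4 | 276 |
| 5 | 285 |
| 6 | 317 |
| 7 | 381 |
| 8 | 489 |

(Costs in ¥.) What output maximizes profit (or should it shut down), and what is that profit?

Compute π = P·Q − TC at each output: Q=0: -186; Q=1: -232; Q=2: -252; Q=3: -254; Q=4: -252; Q=5: -255; Q=6: -281; Q=7: -339; Q=8: -441.
Profit is highest at Q = 0. Equivalently, the lowest AVC in the table is 99/5 ≈ ¥19.80 at Q = 5, and P = ¥6 falls below it — price never covers variable cost, so the firm shuts down and loses only its fixed cost.

Q = 0 (shut down); profit = -¥186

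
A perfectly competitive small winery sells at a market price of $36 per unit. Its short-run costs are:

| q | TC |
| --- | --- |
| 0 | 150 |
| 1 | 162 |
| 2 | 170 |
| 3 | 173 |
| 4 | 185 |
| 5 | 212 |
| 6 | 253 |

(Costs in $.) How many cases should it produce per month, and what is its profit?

Compute π = P·q − TC at each output: q=0: -150; q=1: -126; q=2: -98; q=3: -65; q=4: -41; q=5: -32; q=6: -37.
Profit is maximized at q = 5. AVC there is 62/5 = $12.40 ≤ P, so producing beats shutting down (which would give -$150).

q = 5; profit = -$32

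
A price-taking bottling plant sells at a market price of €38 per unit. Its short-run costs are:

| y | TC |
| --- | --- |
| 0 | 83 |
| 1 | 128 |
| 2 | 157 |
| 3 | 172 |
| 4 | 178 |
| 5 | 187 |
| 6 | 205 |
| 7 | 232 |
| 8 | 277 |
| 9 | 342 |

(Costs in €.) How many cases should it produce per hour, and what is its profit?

y = 7; profit = €34

Tabulate TR − TC: y=0: -83; y=1: -90; y=2: -81; y=3: -58; y=4: -26; y=5: 3; y=6: 23; y=7: 34; y=8: 27; y=9: 0.
Profit is maximized at y = 7. AVC there is 149/7 = €21.29 ≤ P, so producing beats shutting down (which would give -€83).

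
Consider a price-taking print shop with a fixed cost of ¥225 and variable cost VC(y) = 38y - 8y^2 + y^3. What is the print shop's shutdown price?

Short-run supply begins at min AVC. From VC = 38y - 8y^2 + y^3, AVC = 38 - 8y + y^2.
dAVC/dy = -8 + 2y = 0 gives y = 4. min AVC = 38 - 8·4 + 4^2 = 22.
The firm shuts down for any P below ¥22.

¥22 per unit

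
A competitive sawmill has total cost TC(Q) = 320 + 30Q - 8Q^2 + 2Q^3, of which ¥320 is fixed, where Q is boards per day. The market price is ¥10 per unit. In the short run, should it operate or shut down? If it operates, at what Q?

From TC, MC = TC'(Q) = 30 - 16Q + 6Q^2 and AVC = VC/Q = 30 - 8Q + 2Q^2.
AVC hits its minimum where MC = AVC, at Q = 2, giving min AVC = 30 - 8·2 + 2·2^2 = ¥22.
With P < min AVC (¥10 < ¥22), every unit sold adds to the loss.
Best response: produce nothing and absorb the ¥320 fixed cost.

Shut down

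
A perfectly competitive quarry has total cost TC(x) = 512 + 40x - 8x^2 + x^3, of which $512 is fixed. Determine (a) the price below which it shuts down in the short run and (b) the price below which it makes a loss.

AVC = 40 - 8x + x^2; minimized at x = 4, giving min AVC = $24. That is the shutdown price.
ATC = 512/x + 40 - 8x + x^2. Setting dATC/dx = −512/x^2 − 8 + 2x = 0 gives x = 8 (since 2·8^3 − 8·8^2 = 512).
min ATC = 512/8 + 40 − 8·8 + 8^2 = $104. That is the break-even price.
Between these two prices the firm operates at a loss; above $104 it earns a profit.

Shutdown price = $24; break-even price = $104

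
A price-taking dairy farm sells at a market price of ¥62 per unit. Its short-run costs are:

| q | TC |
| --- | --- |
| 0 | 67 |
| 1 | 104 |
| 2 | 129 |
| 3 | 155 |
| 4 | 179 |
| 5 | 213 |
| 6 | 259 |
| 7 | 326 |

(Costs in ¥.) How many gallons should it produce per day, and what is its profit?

Compute π = P·q − TC at each output: q=0: -67; q=1: -42; q=2: -5; q=3: 31; q=4: 69; q=5: 97; q=6: 113; q=7: 108.
Profit is maximized at q = 6. AVC there is 192/6 = ¥32 ≤ P, so producing beats shutting down (which would give -¥67).

q = 6; profit = ¥113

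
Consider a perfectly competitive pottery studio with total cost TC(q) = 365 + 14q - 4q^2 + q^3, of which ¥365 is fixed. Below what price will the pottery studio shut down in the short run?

Short-run supply begins at min AVC. From VC = 14q - 4q^2 + q^3, AVC = 14 - 4q + q^2.
At the minimum of AVC, MC = AVC. MC = 14 - 8q + 3q^2; setting MC = AVC gives 2q^2 - 4q = 0, so q = 2. min AVC = 10.
The firm shuts down for any P below ¥10.

¥10 per unit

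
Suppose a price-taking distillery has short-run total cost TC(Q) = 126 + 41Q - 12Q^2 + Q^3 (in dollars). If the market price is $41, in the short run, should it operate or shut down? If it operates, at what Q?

Produce at Q = 8

Strip out fixed cost: VC = 41Q - 12Q^2 + Q^3. Then AVC = 41 - 12Q + Q^2 and MC = 41 - 24Q + 3Q^2.
The AVC parabola has its vertex at Q = 12/2 = 6, where AVC = 41 - 12·6 + 6^2 = $5.
Because $41 ≥ $5, revenue can cover variable cost; the firm operates.
P = MC gives -24Q + 3Q^2 = 0, with roots 0 and 8. Take the larger (rising MC): Q* = 8.
Check: AVC at Q = 8 is $9 ≤ P, so revenue covers variable cost.
Profit = P·Q − TC = 41·8 − 198 = $130.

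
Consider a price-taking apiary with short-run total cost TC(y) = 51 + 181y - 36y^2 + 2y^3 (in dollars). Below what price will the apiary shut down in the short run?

$19 per unit

Short-run supply begins at min AVC. From VC = 181y - 36y^2 + 2y^3, AVC = 181 - 36y + 2y^2.
At the minimum of AVC, MC = AVC. MC = 181 - 72y + 6y^2; setting MC = AVC gives 4y^2 - 36y = 0, so y = 9. min AVC = 19.
So the shutdown price is $19.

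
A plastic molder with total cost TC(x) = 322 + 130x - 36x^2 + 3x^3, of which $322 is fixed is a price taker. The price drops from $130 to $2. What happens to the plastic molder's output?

AVC = 130 - 36x + 3x^2, minimized at x = 6 where min AVC = $22. MC = 130 - 72x + 9x^2.
At P = $130 ≥ min AVC, set P = MC on the rising branch: x = 8.
At P = $2 < min AVC = $22, price no longer covers variable cost at any output, so the firm shuts down: x = 0.

Output falls from 8 to 0 (the firm shuts down)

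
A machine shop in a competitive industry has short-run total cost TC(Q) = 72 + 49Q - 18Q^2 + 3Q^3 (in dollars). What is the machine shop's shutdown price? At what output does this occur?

The firm shuts down when price falls below the minimum of average variable cost. AVC = VC/Q = 49 - 18Q + 3Q^2.
At the minimum of AVC, MC = AVC. MC = 49 - 36Q + 9Q^2; setting MC = AVC gives 6Q^2 - 18Q = 0, so Q = 3. min AVC = 22.
For P < $22 the firm produces nothing.

$22 per unit, at Q = 3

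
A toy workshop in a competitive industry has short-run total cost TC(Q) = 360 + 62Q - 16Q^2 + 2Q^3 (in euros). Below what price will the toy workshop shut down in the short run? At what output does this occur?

€30 per unit, at Q = 4

The shutdown price is the minimum of AVC. VC = 62Q - 16Q^2 + 2Q^3, so AVC = 62 - 16Q + 2Q^2.
dAVC/dQ = -16 + 4Q = 0 gives Q = 4. min AVC = 62 - 16·4 + 2·4^2 = 30.
The firm shuts down for any P below €30.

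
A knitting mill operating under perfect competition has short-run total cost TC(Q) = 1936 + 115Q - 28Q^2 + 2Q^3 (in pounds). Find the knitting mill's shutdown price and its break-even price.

AVC = 115 - 28Q + 2Q^2; minimized at Q = 7, giving min AVC = £17. That is the shutdown price.
ATC = 1936/Q + 115 - 28Q + 2Q^2. Setting dATC/dQ = −1936/Q^2 − 28 + 4Q = 0 gives Q = 11 (since 4·11^3 − 28·11^2 = 1936).
min ATC = 1936/11 + 115 − 28·11 + 2·11^2 = £225. That is the break-even price.
Between these two prices the firm operates at a loss; above £225 it earns a profit.

Shutdown price = £17; break-even price = £225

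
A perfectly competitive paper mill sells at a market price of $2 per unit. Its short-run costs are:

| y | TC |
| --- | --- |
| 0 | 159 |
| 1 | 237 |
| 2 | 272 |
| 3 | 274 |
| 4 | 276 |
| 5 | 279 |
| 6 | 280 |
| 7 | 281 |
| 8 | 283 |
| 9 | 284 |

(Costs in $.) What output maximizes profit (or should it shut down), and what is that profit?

y = 0 (shut down); profit = -$159

Compute π = P·y − TC at each output: y=0: -159; y=1: -235; y=2: -268; y=3: -268; y=4: -268; y=5: -269; y=6: -268; y=7: -267; y=8: -267; y=9: -266.
Profit is highest at y = 0. Equivalently, the lowest AVC in the table is 125/9 ≈ $13.89 at y = 9, and P = $2 falls below it — price never covers variable cost, so the firm shuts down and loses only its fixed cost.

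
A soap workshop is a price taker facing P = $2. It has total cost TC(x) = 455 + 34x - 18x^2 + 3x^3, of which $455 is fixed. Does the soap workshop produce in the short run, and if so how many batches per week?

Variable cost is VC = 34x - 18x^2 + 3x^3, so AVC = VC/x = 34 - 18x + 3x^2 and MC = dTC/dx = 34 - 36x + 9x^2.
AVC hits its minimum where MC = AVC, at x = 3, giving min AVC = 34 - 18·3 + 3·3^2 = $7.
P = $2 lies below min AVC = $7; no output level covers variable cost.
Shutting down limits the loss to fixed cost, $455.

Shut down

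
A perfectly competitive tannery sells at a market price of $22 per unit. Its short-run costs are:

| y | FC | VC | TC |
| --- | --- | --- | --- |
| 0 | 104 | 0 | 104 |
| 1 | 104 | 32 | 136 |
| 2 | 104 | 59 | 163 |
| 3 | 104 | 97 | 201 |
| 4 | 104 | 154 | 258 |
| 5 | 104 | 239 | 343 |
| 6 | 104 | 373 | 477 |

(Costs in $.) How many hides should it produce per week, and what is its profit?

y = 0 (shut down); profit = -$104

Profit at each row (π = 22y − TC): y=0: -104; y=1: -114; y=2: -119; y=3: -135; y=4: -170; y=5: -233; y=6: -345.
Profit is highest at y = 0. Equivalently, the lowest AVC in the table is 59/2 ≈ $29.50 at y = 2, and P = $22 falls below it — price never covers variable cost, so the firm shuts down and loses only its fixed cost.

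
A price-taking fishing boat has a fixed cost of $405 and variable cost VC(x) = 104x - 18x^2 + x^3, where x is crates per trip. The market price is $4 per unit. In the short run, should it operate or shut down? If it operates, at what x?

Variable cost is VC = 104x - 18x^2 + x^3, so AVC = VC/x = 104 - 18x + x^2 and MC = dTC/dx = 104 - 36x + 3x^2.
AVC hits its minimum where MC = AVC, at x = 9, giving min AVC = 104 - 18·9 + 9^2 = $23.
Since P = $4 < min AVC = $23, price fails to cover variable cost at any output.
The firm minimizes its loss by shutting down and losing only its fixed cost of $405.

Shut down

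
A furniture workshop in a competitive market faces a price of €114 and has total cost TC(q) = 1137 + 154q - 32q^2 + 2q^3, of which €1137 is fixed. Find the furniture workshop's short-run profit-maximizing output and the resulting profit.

AVC = 154 - 32q + 2q^2 has its minimum €26 at q = 8; price €114 clears that bar, so the firm operates.
MC = 154 - 64q + 6q^2. Setting P = MC and taking the root on the rising branch gives q* = 10.
TR = 114·10 = 1140. TC = 1137 + 340 = 1477. Profit = 1140 − 1477 = -€337.
By producing, the firm covers all variable cost plus €800 of fixed cost; shutting down would lose the full €1137.

Profit = -€337 at q = 10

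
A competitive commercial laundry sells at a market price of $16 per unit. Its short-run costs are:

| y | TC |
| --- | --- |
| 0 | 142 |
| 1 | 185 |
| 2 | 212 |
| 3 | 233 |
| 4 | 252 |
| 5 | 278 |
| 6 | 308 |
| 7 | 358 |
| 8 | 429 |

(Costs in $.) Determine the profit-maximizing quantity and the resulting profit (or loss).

y = 0 (shut down); profit = -$142

Profit at each row (π = 16y − TC): y=0: -142; y=1: -169; y=2: -180; y=3: -185; y=4: -188; y=5: -198; y=6: -212; y=7: -246; y=8: -301.
Profit is highest at y = 0. Equivalently, the lowest AVC in the table is 136/5 ≈ $27.20 at y = 5, and P = $16 falls below it — price never covers variable cost, so the firm shuts down and loses only its fixed cost.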